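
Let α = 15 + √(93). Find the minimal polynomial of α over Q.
m_α(x) = x^2 - 30x + 132

From α - 15 = √(93), squaring gives (α - 15)^2 = 93, i.e. α^2 - 30α + 225 = 93, so α^2 - 30α + 132 = 0. The discriminant of x^2 - 30x + 132 is (-30)^2 - 4·(132) = 900 - 528 = 372, and 4·(93) is not a perfect square in Q since 93 is squarefree and ≠ 1. Hence x^2 - 30x + 132 is irreducible over Q and is the minimal polynomial of α.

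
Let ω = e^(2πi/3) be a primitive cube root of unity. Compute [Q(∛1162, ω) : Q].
[Q(∛1162, ω) : Q] = 6

[Q(∛1162):Q] = 3 (min poly x^3 - 1162, irreducible since 1162 is not a perfect cube). [Q(ω):Q] = 2 (min poly x^2 + x + 1). Since Q(∛1162) ⊂ R and ω ∉ R, we have ω ∉ Q(∛1162), so x^2 + x + 1 remains irreducible over Q(∛1162) and [Q(∛1162, ω) : Q(∛1162)] = 2. By the tower law, [Q(∛1162, ω) : Q] = 3 · 2 = 6. (In fact Q(∛1162, ω) is the splitting field of x^3 - 1162 over Q.)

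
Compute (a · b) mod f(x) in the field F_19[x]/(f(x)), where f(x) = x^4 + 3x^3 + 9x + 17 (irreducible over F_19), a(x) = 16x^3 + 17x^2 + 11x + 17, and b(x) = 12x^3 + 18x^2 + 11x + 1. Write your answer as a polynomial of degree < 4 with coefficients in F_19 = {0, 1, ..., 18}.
a · b ≡ 3x^3 + 7x^2 + 7x + 1 (mod f(x))

Multiply in F_19[x]: a(x)·b(x) = (16x^3 + 17x^2 + 11x + 17)·(12x^3 + 18x^2 + 11x + 1) = 2x^6 + 17x^5 + 6x^4 + 16x^3 + 7x^2 + 8x + 17. This has degree ≥ 4, so divide by f(x) over F_19: 2x^6 + 17x^5 + 6x^4 + 16x^3 + 7x^2 + 8x + 17 = (2x^2 + 11x + 11)·(x^4 + 3x^3 + 9x + 17) + (3x^3 + 7x^2 + 7x + 1). Hence a·b ≡ 3x^3 + 7x^2 + 7x + 1 (mod f). (F_19[x]/(f) is a field with 19^4 = 130321 elements since f is irreducible of degree 4.)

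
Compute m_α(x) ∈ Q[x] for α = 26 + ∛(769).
m_α(x) = x^3 - 78x^2 + 2028x - 18345

Set β = α - 26 = ∛(769), so β^3 = 769. Then (α - 26)^3 - 769 = 0, i.e. α is a root of g(x) = (x - 26)^3 - 769 = x^3 - 78x^2 + 2028x - 18345. Since g(x) = h(x - 26) where h(x) = x^3 - 769, and h is irreducible over Q (because 769 is not a perfect cube, so h has no rational root, and a monic cubic with no rational root is irreducible), g is also irreducible (irreducibility is preserved under the substitution x → x - 26). Hence m_α(x) = x^3 - 78x^2 + 2028x - 18345.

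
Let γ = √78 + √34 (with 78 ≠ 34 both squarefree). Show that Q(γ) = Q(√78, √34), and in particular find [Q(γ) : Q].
[Q(γ) : Q] = 4 (equivalently, Q(γ) = Q(√78, √34))

Obviously Q(γ) ⊆ Q(√78, √34), and [Q(√78, √34):Q] = 4 (since 78, 34 are distinct squarefree integers > 1 with 2652 not a perfect square). To show equality we compute the minimal polynomial of γ. From γ = √78 + √34: γ^2 = 78 + 2√(2652) + 34 = 112 + 2√(2652), so γ^2 - 112 = 2√(2652); squaring, (γ^2 - 112)^2 = 4·2652, i.e. γ^4 - 224γ^2 + 12544 - 10608 = 0, i.e. γ^4 - 224γ^2 + 1936 = 0. So γ is a root of x^4 - 224x^2 + 1936. This polynomial is irreducible over Q: it has no rational root (each ±√78 ± √34 is irrational), and any factorization into two quadratics over Q would force √(2652) ∈ Q (pairing opposite roots) or √78, √34 ∈ Q (other pairings), all impossible. Hence [Q(γ):Q] = 4 = [Q(√78, √34):Q], so Q(γ) = Q(√78, √34).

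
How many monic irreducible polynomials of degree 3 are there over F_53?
There are 49608 monic irreducible polynomials of degree 3 over F_53

Each element of F_{53^3} that lies in no proper subfield is a root of exactly one monic irreducible of degree 3 over F_53, and each such polynomial has 3 distinct roots in F_{53^3}. By Möbius inversion the count is N_53(3) = (1/3) Σ_{d|3} μ(3/d) · 53^d = (1/3)(μ(3)·53^1 + μ(1)·53^3) = 148824/3 = 49608.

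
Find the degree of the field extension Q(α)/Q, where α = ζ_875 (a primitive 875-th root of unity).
[Q(α):Q] = 600

The minimal polynomial of ζ_875 over Q is the 875-th cyclotomic polynomial Φ_875(x), which is irreducible over Q and has degree φ(875) = 600. Hence [Q(α):Q] = φ(875) = 600.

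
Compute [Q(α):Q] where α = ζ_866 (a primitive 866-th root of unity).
[Q(α):Q] = 432

The minimal polynomial of ζ_866 over Q is the 866-th cyclotomic polynomial Φ_866(x), which is irreducible over Q and has degree φ(866) = 432. Hence [Q(α):Q] = φ(866) = 432.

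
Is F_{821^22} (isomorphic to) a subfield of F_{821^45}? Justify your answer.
No: F_{821^22} is not a subfield of F_{821^45}

F_{p^m} embeds in F_{p^n} iff m | n. Here 22 ∤ 45 (since 45 = 2·22 + 1 with remainder 1 ≠ 0), so F_{821^22} is not a subfield of F_{821^45}. Equivalently: if it were, the tower law would give 22 = [F_{821^22}:F_821] dividing [F_{821^45}:F_821] = 45, contradiction.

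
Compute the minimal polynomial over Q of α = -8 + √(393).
m_α(x) = x^2 + 16x - 329

From α + 8 = √(393), squaring gives (α + 8)^2 = 393, i.e. α^2 + 16α + 64 = 393, so α^2 + 16α - 329 = 0. The discriminant of x^2 + 16x - 329 is (16)^2 - 4·(-329) = 256 + 1316 = 1572, and 4·(393) is not a perfect square in Q since 393 is squarefree and ≠ 1. Hence x^2 + 16x - 329 is irreducible over Q and is the minimal polynomial of α.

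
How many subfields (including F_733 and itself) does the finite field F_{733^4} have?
F_{733^4} has 3 subfields

The subfields of F_{p^n} are exactly the fields F_{p^d} for d | n (each is the fixed field of the unique index-d subgroup of Gal(F_{p^n}/F_p) ≅ Z/nZ). The divisors of n = 4 are {1, 2, 4}, giving 3 subfields: F_{733^1}, F_{733^2}, F_{733^4}.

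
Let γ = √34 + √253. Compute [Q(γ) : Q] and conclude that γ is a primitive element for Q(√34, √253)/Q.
[Q(γ) : Q] = 4 (equivalently, Q(γ) = Q(√34, √253))

Obviously Q(γ) ⊆ Q(√34, √253), and [Q(√34, √253):Q] = 4 (since 34, 253 are distinct squarefree integers > 1 with 8602 not a perfect square). To show equality we compute the minimal polynomial of γ. From γ = √34 + √253: γ^2 = 34 + 2√(8602) + 253 = 287 + 2√(8602), so γ^2 - 287 = 2√(8602); squaring, (γ^2 - 287)^2 = 4·8602, i.e. γ^4 - 574γ^2 + 82369 - 34408 = 0, i.e. γ^4 - 574γ^2 + 47961 = 0. So γ is a root of x^4 - 574x^2 + 47961. This polynomial is irreducible over Q: it has no rational root (each ±√34 ± √253 is irrational), and any factorization into two quadratics over Q would force √(8602) ∈ Q (pairing opposite roots) or √34, √253 ∈ Q (other pairings), all impossible. Hence [Q(γ):Q] = 4 = [Q(√34, √253):Q], so Q(γ) = Q(√34, √253).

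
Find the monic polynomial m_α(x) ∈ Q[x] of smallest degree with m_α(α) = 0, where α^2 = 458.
m_α(x) = x^2 - 458

α satisfies α^2 - 458 = 0, so x^2 - 458 annihilates α. Since d = 458 is squarefree and ≠ 1, it is not a perfect square in Q, so x^2 - 458 has no rational root and is therefore irreducible over Q (a degree-2 polynomial over a field is irreducible iff it has no root). Hence m_α(x) = x^2 - 458.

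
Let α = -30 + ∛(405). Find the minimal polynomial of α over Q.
m_α(x) = x^3 + 90x^2 + 2700x + 26595

Set β = α + 30 = ∛(405), so β^3 = 405. Then (α + 30)^3 - 405 = 0, i.e. α is a root of g(x) = (x + 30)^3 - 405 = x^3 + 90x^2 + 2700x + 26595. Since g(x) = h(x + 30) where h(x) = x^3 - 405, and h is irreducible over Q (because 405 is not a perfect cube, so h has no rational root, and a monic cubic with no rational root is irreducible), g is also irreducible (irreducibility is preserved under the substitution x → x + 30). Hence m_α(x) = x^3 + 90x^2 + 2700x + 26595.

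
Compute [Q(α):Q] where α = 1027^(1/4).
[Q(α):Q] = 4

α is a root of x^4 - 1027. By Eisenstein's criterion at the prime p = 13 (which divides the constant term 1027 but p^2 = 169 does not, since 1027 is squarefree), x^4 - 1027 is irreducible over Q. Hence [Q(α):Q] = 4.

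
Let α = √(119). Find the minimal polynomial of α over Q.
m_α(x) = x^2 - 119

α satisfies α^2 - 119 = 0, so x^2 - 119 annihilates α. Since d = 119 is squarefree and ≠ 1, it is not a perfect square in Q, so x^2 - 119 has no rational root and is therefore irreducible over Q (a degree-2 polynomial over a field is irreducible iff it has no root). Hence m_α(x) = x^2 - 119.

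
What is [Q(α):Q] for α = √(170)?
[Q(α):Q] = 2

[Q(α):Q] equals the degree of the minimal polynomial of α. Here α^2 = 170 and x^2 - 170 is irreducible (d = 170 is squarefree, ≠ 1, hence not a square), so deg(m_α) = 2. Thus [Q(α):Q] = 2.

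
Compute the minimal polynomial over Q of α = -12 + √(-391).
m_α(x) = x^2 + 24x + 535

From α + 12 = √(-391), squaring gives (α + 12)^2 = -391, i.e. α^2 + 24α + 144 = -391, so α^2 + 24α + 535 = 0. The discriminant of x^2 + 24x + 535 is (24)^2 - 4·(535) = 576 - 2140 = -1564, and 4·(-391) is not a perfect square in Q since -391 is squarefree and ≠ 1. Hence x^2 + 24x + 535 is irreducible over Q and is the minimal polynomial of α.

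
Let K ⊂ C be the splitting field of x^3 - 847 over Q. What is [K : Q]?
[K : Q] = 6

The roots of x^3 - 847 are ∛847, ω∛847, ω^2∛847 where ω = e^(2πi/3) is a primitive cube root of unity, so K = Q(∛847, ω). Now [Q(∛847):Q] = 3 (since 847 is not a perfect cube, x^3 - 847 is irreducible) and [Q(ω):Q] = 2. Both 2 and 3 divide [K:Q], and [K:Q] ≤ 3·2 = 6, so [K:Q] = 6. (Equivalently: Q(∛847) ⊂ R but ω ∉ R, so [K : Q(∛847)] = 2.)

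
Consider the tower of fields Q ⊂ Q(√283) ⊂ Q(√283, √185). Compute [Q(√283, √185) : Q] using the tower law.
[Q(√283, √185) : Q] = 4

[Q(√283):Q] = 2 (min poly x^2 - 283, irreducible since 283 is squarefree > 1). For the top step, suppose √185 ∈ Q(√283), say √185 = c + d√283 with c, d ∈ Q. Squaring: 185 = c^2 + 283d^2 + 2cd√283. Since √283 ∉ Q this forces 2cd = 0. If d = 0 then √185 = c ∈ Q, contradicting 185 squarefree > 1. If c = 0 then 185 = 283d^2, so 283·185 = (283d)^2 is a perfect square in Q — but 283·185 = 52355 is not a perfect square (since 283 and 185 are distinct squarefree integers). Contradiction. Hence √185 ∉ Q(√283), so x^2 - 185 stays irreducible over Q(√283) and [Q(√283, √185) : Q(√283)] = 2. By the tower law, [Q(√283, √185) : Q] = 2 · 2 = 4.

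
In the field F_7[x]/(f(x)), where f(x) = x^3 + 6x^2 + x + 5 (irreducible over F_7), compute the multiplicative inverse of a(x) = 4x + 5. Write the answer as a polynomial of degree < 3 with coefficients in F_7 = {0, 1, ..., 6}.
a(x)^(-1) ≡ 5x^2 + x + 2 (mod f(x))

Since f is irreducible over F_7, F_7[x]/(f) is a field and a(x) ≠ 0 has an inverse. Apply the extended Euclidean algorithm to f(x) and a(x) in F_7[x]: f(x) = (2x^2 + 6x + 5)·a(x) + (1). The last nonzero remainder is the constant 1 = gcd(f, a) in F_7. Back-substituting through the division chain expresses 1 = s(x)·a(x) + t(x)·f(x) with s(x) ≡ 5x^2 + x + 2 (mod f), so a(x)^(-1) ≡ s(x) = 5x^2 + x + 2 (mod f). Check: (4x + 5)·(5x^2 + x + 2) = 6x^3 + x^2 + 6x + 3 ≡ 1 (mod x^3 + 6x^2 + x + 5).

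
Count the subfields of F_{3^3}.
F_{3^3} has 2 subfields

The subfields of F_{p^n} are exactly the fields F_{p^d} for d | n (each is the fixed field of the unique index-d subgroup of Gal(F_{p^n}/F_p) ≅ Z/nZ). The divisors of n = 3 are {1, 3}, giving 2 subfields: F_{3^1}, F_{3^3}.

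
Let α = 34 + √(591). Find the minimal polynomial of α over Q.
m_α(x) = x^2 - 68x + 565

From α - 34 = √(591), squaring gives (α - 34)^2 = 591, i.e. α^2 - 68α + 1156 = 591, so α^2 - 68α + 565 = 0. The discriminant of x^2 - 68x + 565 is (-68)^2 - 4·(565) = 4624 - 2260 = 2364, and 4·(591) is not a perfect square in Q since 591 is squarefree and ≠ 1. Hence x^2 - 68x + 565 is irreducible over Q and is the minimal polynomial of α.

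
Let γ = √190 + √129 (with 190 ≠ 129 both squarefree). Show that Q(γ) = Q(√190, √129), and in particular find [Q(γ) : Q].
[Q(γ) : Q] = 4 (equivalently, Q(γ) = Q(√190, √129))

Obviously Q(γ) ⊆ Q(√190, √129), and [Q(√190, √129):Q] = 4 (since 190, 129 are distinct squarefree integers > 1 with 24510 not a perfect square). To show equality we compute the minimal polynomial of γ. From γ = √190 + √129: γ^2 = 190 + 2√(24510) + 129 = 319 + 2√(24510), so γ^2 - 319 = 2√(24510); squaring, (γ^2 - 319)^2 = 4·24510, i.e. γ^4 - 638γ^2 + 101761 - 98040 = 0, i.e. γ^4 - 638γ^2 + 3721 = 0. So γ is a root of x^4 - 638x^2 + 3721. This polynomial is irreducible over Q: it has no rational root (each ±√190 ± √129 is irrational), and any factorization into two quadratics over Q would force √(24510) ∈ Q (pairing opposite roots) or √190, √129 ∈ Q (other pairings), all impossible. Hence [Q(γ):Q] = 4 = [Q(√190, √129):Q], so Q(γ) = Q(√190, √129).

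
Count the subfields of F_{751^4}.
F_{751^4} has 3 subfields

The subfields of F_{p^n} are exactly the fields F_{p^d} for d | n (each is the fixed field of the unique index-d subgroup of Gal(F_{p^n}/F_p) ≅ Z/nZ). The divisors of n = 4 are {1, 2, 4}, giving 3 subfields: F_{751^1}, F_{751^2}, F_{751^4}.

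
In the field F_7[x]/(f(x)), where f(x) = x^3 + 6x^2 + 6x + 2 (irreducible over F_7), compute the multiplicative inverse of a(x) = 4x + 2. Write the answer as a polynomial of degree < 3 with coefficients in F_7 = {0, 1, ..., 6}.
a(x)^(-1) ≡ 4x^2 + x + 6 (mod f(x))

Since f is irreducible over F_7, F_7[x]/(f) is a field and a(x) ≠ 0 has an inverse. Apply the extended Euclidean algorithm to f(x) and a(x) in F_7[x]: f(x) = (2x^2 + 4x + 3)·a(x) + (3). The last nonzero remainder is the constant 3 = gcd(f, a) in F_7. Back-substituting through the division chain expresses 3 = s(x)·a(x) + t(x)·f(x) with s(x) ≡ 5x^2 + 3x + 4 (mod f), so (5x^2 + 3x + 4)·a(x) ≡ 3 (mod f). Multiplying by 3^(-1) ≡ 5 in F_7 gives a(x)^(-1) ≡ 5·(5x^2 + 3x + 4) ≡ 4x^2 + x + 6 (mod f). Check: (4x + 2)·(4x^2 + x + 6) = 2x^3 + 5x^2 + 5x + 5 ≡ 1 (mod x^3 + 6x^2 + 6x + 2).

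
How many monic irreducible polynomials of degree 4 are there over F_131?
There are 73620690 monic irreducible polynomials of degree 4 over F_131

Each element of F_{131^4} that lies in no proper subfield is a root of exactly one monic irreducible of degree 4 over F_131, and each such polynomial has 4 distinct roots in F_{131^4}. By Möbius inversion the count is N_131(4) = (1/4) Σ_{d|4} μ(4/d) · 131^d = (1/4)(μ(4)·131^1 + μ(2)·131^2 + μ(1)·131^4) = 294482760/4 = 73620690.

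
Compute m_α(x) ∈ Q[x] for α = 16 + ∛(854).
m_α(x) = x^3 - 48x^2 + 768x - 4950

Set β = α - 16 = ∛(854), so β^3 = 854. Then (α - 16)^3 - 854 = 0, i.e. α is a root of g(x) = (x - 16)^3 - 854 = x^3 - 48x^2 + 768x - 4950. Since g(x) = h(x - 16) where h(x) = x^3 - 854, and h is irreducible over Q (because 854 is not a perfect cube, so h has no rational root, and a monic cubic with no rational root is irreducible), g is also irreducible (irreducibility is preserved under the substitution x → x - 16). Hence m_α(x) = x^3 - 48x^2 + 768x - 4950.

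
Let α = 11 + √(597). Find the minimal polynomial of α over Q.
m_α(x) = x^2 - 22x - 476

From α - 11 = √(597), squaring gives (α - 11)^2 = 597, i.e. α^2 - 22α + 121 = 597, so α^2 - 22α - 476 = 0. The discriminant of x^2 - 22x - 476 is (-22)^2 - 4·(-476) = 484 + 1904 = 2388, and 4·(597) is not a perfect square in Q since 597 is squarefree and ≠ 1. Hence x^2 - 22x - 476 is irreducible over Q and is the minimal polynomial of α.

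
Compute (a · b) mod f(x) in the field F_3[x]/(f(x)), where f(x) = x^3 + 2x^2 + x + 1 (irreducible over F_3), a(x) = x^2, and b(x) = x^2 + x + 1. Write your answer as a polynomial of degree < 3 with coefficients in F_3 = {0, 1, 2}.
a · b ≡ 2x^2 + 1 (mod f(x))

Multiply in F_3[x]: a(x)·b(x) = (x^2)·(x^2 + x + 1) = x^4 + x^3 + x^2. This has degree ≥ 3, so divide by f(x) over F_3: x^4 + x^3 + x^2 = (x + 2)·(x^3 + 2x^2 + x + 1) + (2x^2 + 1). Hence a·b ≡ 2x^2 + 1 (mod f). (F_3[x]/(f) is a field with 3^3 = 27 elements since f is irreducible of degree 3.)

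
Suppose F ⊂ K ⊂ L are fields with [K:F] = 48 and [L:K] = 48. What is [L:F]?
[L:F] = 2304

The tower law says that for any tower of field extensions F ⊂ K ⊂ L with finite degrees, [L:F] = [L:K] · [K:F]. Here this gives [L:F] = 48 · 48 = 2304.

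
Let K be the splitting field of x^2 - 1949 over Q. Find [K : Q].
[K : Q] = 2

f(x) = x^2 - 1949 factors as (x - √1949)(x + √1949). The splitting field is K = Q(√1949). Since 1949 is squarefree and > 1, it is not a perfect square, so x^2 - 1949 is irreducible over Q and [Q(√1949) : Q] = 2. Hence [K : Q] = 2.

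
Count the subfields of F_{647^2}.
F_{647^2} has 2 subfields

The subfields of F_{p^n} are exactly the fields F_{p^d} for d | n (each is the fixed field of the unique index-d subgroup of Gal(F_{p^n}/F_p) ≅ Z/nZ). The divisors of n = 2 are {1, 2}, giving 2 subfields: F_{647^1}, F_{647^2}.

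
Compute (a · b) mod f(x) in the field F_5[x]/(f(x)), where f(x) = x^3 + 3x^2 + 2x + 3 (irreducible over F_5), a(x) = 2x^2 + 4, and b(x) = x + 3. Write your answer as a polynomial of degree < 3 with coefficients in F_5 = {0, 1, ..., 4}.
a · b ≡ 1 (mod f(x))

Multiply in F_5[x]: a(x)·b(x) = (2x^2 + 4)·(x + 3) = 2x^3 + x^2 + 4x + 2. This has degree ≥ 3, so divide by f(x) over F_5: 2x^3 + x^2 + 4x + 2 = (2)·(x^3 + 3x^2 + 2x + 3) + (1). Hence a·b ≡ 1 (mod f). (F_5[x]/(f) is a field with 5^3 = 125 elements since f is irreducible of degree 3.)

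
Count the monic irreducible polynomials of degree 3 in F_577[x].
There are 64033152 monic irreducible polynomials of degree 3 over F_577

Each element of F_{577^3} that lies in no proper subfield is a root of exactly one monic irreducible of degree 3 over F_577, and each such polynomial has 3 distinct roots in F_{577^3}. By Möbius inversion the count is N_577(3) = (1/3) Σ_{d|3} μ(3/d) · 577^d = (1/3)(μ(3)·577^1 + μ(1)·577^3) = 192099456/3 = 64033152.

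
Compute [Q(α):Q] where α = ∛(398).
[Q(α):Q] = 3

The minimal polynomial of α is x^3 - 398, irreducible over Q since 398 is not a perfect cube (so x^3 - 398 has no rational root). Hence [Q(α):Q] = deg(m_α) = 3.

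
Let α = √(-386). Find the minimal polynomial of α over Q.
m_α(x) = x^2 + 386

α satisfies α^2 + 386 = 0, so x^2 + 386 annihilates α. Since d = -386 is squarefree and ≠ 1, it is not a perfect square in Q, so x^2 + 386 has no rational root and is therefore irreducible over Q (a degree-2 polynomial over a field is irreducible iff it has no root). Hence m_α(x) = x^2 + 386.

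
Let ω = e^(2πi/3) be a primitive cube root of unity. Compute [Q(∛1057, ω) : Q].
[Q(∛1057, ω) : Q] = 6

[Q(∛1057):Q] = 3 (min poly x^3 - 1057, irreducible since 1057 is not a perfect cube). [Q(ω):Q] = 2 (min poly x^2 + x + 1). Since Q(∛1057) ⊂ R and ω ∉ R, we have ω ∉ Q(∛1057), so x^2 + x + 1 remains irreducible over Q(∛1057) and [Q(∛1057, ω) : Q(∛1057)] = 2. By the tower law, [Q(∛1057, ω) : Q] = 3 · 2 = 6. (In fact Q(∛1057, ω) is the splitting field of x^3 - 1057 over Q.)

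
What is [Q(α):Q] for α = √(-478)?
[Q(α):Q] = 2

[Q(α):Q] equals the degree of the minimal polynomial of α. Here α^2 = -478 and x^2 + 478 is irreducible (d = -478 is squarefree, ≠ 1, hence not a square), so deg(m_α) = 2. Thus [Q(α):Q] = 2.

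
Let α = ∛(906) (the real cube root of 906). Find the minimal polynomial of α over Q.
m_α(x) = x^3 - 906

α satisfies α^3 = 906, so x^3 - 906 annihilates α. By the rational root test, a rational root p/q (in lowest terms) of x^3 - 906 would satisfy p^3 = 906 q^3, forcing q = 1 and p^3 = 906; but 906 is not a perfect cube, contradiction. A monic cubic over Q with no rational root is irreducible (any nontrivial factorization would include a linear factor). Hence x^3 - 906 is the minimal polynomial of α, and in particular [Q(α):Q] = 3.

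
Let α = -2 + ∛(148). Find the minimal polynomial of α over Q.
m_α(x) = x^3 + 6x^2 + 12x - 140

Set β = α + 2 = ∛(148), so β^3 = 148. Then (α + 2)^3 - 148 = 0, i.e. α is a root of g(x) = (x + 2)^3 - 148 = x^3 + 6x^2 + 12x - 140. Since g(x) = h(x + 2) where h(x) = x^3 - 148, and h is irreducible over Q (because 148 is not a perfect cube, so h has no rational root, and a monic cubic with no rational root is irreducible), g is also irreducible (irreducibility is preserved under the substitution x → x + 2). Hence m_α(x) = x^3 + 6x^2 + 12x - 140.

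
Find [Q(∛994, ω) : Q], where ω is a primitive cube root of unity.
[Q(∛994, ω) : Q] = 6

[Q(∛994):Q] = 3 (min poly x^3 - 994, irreducible since 994 is not a perfect cube). [Q(ω):Q] = 2 (min poly x^2 + x + 1). Since Q(∛994) ⊂ R and ω ∉ R, we have ω ∉ Q(∛994), so x^2 + x + 1 remains irreducible over Q(∛994) and [Q(∛994, ω) : Q(∛994)] = 2. By the tower law, [Q(∛994, ω) : Q] = 3 · 2 = 6. (In fact Q(∛994, ω) is the splitting field of x^3 - 994 over Q.)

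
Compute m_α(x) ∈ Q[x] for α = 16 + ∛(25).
m_α(x) = x^3 - 48x^2 + 768x - 4121

Set β = α - 16 = ∛(25), so β^3 = 25. Then (α - 16)^3 - 25 = 0, i.e. α is a root of g(x) = (x - 16)^3 - 25 = x^3 - 48x^2 + 768x - 4121. Since g(x) = h(x - 16) where h(x) = x^3 - 25, and h is irreducible over Q (because 25 is not a perfect cube, so h has no rational root, and a monic cubic with no rational root is irreducible), g is also irreducible (irreducibility is preserved under the substitution x → x - 16). Hence m_α(x) = x^3 - 48x^2 + 768x - 4121.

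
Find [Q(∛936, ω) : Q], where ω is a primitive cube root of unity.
[Q(∛936, ω) : Q] = 6

[Q(∛936):Q] = 3 (min poly x^3 - 936, irreducible since 936 is not a perfect cube). [Q(ω):Q] = 2 (min poly x^2 + x + 1). Since Q(∛936) ⊂ R and ω ∉ R, we have ω ∉ Q(∛936), so x^2 + x + 1 remains irreducible over Q(∛936) and [Q(∛936, ω) : Q(∛936)] = 2. By the tower law, [Q(∛936, ω) : Q] = 3 · 2 = 6. (In fact Q(∛936, ω) is the splitting field of x^3 - 936 over Q.)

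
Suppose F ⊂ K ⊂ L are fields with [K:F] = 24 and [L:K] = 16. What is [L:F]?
[L:F] = 384

The tower law says that for any tower of field extensions F ⊂ K ⊂ L with finite degrees, [L:F] = [L:K] · [K:F]. Here this gives [L:F] = 16 · 24 = 384.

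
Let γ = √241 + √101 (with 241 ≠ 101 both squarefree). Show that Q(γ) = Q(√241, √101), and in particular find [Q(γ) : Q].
[Q(γ) : Q] = 4 (equivalently, Q(γ) = Q(√241, √101))

Obviously Q(γ) ⊆ Q(√241, √101), and [Q(√241, √101):Q] = 4 (since 241, 101 are distinct squarefree integers > 1 with 24341 not a perfect square). To show equality we compute the minimal polynomial of γ. From γ = √241 + √101: γ^2 = 241 + 2√(24341) + 101 = 342 + 2√(24341), so γ^2 - 342 = 2√(24341); squaring, (γ^2 - 342)^2 = 4·24341, i.e. γ^4 - 684γ^2 + 116964 - 97364 = 0, i.e. γ^4 - 684γ^2 + 19600 = 0. So γ is a root of x^4 - 684x^2 + 19600. This polynomial is irreducible over Q: it has no rational root (each ±√241 ± √101 is irrational), and any factorization into two quadratics over Q would force √(24341) ∈ Q (pairing opposite roots) or √241, √101 ∈ Q (other pairings), all impossible. Hence [Q(γ):Q] = 4 = [Q(√241, √101):Q], so Q(γ) = Q(√241, √101).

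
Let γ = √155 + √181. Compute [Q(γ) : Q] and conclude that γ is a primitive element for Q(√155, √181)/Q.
[Q(γ) : Q] = 4 (equivalently, Q(γ) = Q(√155, √181))

Obviously Q(γ) ⊆ Q(√155, √181), and [Q(√155, √181):Q] = 4 (since 155, 181 are distinct squarefree integers > 1 with 28055 not a perfect square). To show equality we compute the minimal polynomial of γ. From γ = √155 + √181: γ^2 = 155 + 2√(28055) + 181 = 336 + 2√(28055), so γ^2 - 336 = 2√(28055); squaring, (γ^2 - 336)^2 = 4·28055, i.e. γ^4 - 672γ^2 + 112896 - 112220 = 0, i.e. γ^4 - 672γ^2 + 676 = 0. So γ is a root of x^4 - 672x^2 + 676. This polynomial is irreducible over Q: it has no rational root (each ±√155 ± √181 is irrational), and any factorization into two quadratics over Q would force √(28055) ∈ Q (pairing opposite roots) or √155, √181 ∈ Q (other pairings), all impossible. Hence [Q(γ):Q] = 4 = [Q(√155, √181):Q], so Q(γ) = Q(√155, √181).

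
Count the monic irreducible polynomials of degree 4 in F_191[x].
There are 332706720 monic irreducible polynomials of degree 4 over F_191

Each element of F_{191^4} that lies in no proper subfield is a root of exactly one monic irreducible of degree 4 over F_191, and each such polynomial has 4 distinct roots in F_{191^4}. By Möbius inversion the count is N_191(4) = (1/4) Σ_{d|4} μ(4/d) · 191^d = (1/4)(μ(4)·191^1 + μ(2)·191^2 + μ(1)·191^4) = 1330826880/4 = 332706720.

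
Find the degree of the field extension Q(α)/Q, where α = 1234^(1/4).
[Q(α):Q] = 4

α is a root of x^4 - 1234. By Eisenstein's criterion at the prime p = 2 (which divides the constant term 1234 but p^2 = 4 does not, since 1234 is squarefree), x^4 - 1234 is irreducible over Q. Hence [Q(α):Q] = 4.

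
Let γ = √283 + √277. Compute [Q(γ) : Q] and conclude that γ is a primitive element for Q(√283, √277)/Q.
[Q(γ) : Q] = 4 (equivalently, Q(γ) = Q(√283, √277))

Obviously Q(γ) ⊆ Q(√283, √277), and [Q(√283, √277):Q] = 4 (since 283, 277 are distinct squarefree integers > 1 with 78391 not a perfect square). To show equality we compute the minimal polynomial of γ. From γ = √283 + √277: γ^2 = 283 + 2√(78391) + 277 = 560 + 2√(78391), so γ^2 - 560 = 2√(78391); squaring, (γ^2 - 560)^2 = 4·78391, i.e. γ^4 - 1120γ^2 + 313600 - 313564 = 0, i.e. γ^4 - 1120γ^2 + 36 = 0. So γ is a root of x^4 - 1120x^2 + 36. This polynomial is irreducible over Q: it has no rational root (each ±√283 ± √277 is irrational), and any factorization into two quadratics over Q would force √(78391) ∈ Q (pairing opposite roots) or √283, √277 ∈ Q (other pairings), all impossible. Hence [Q(γ):Q] = 4 = [Q(√283, √277):Q], so Q(γ) = Q(√283, √277).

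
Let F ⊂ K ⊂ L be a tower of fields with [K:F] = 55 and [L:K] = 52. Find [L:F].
[L:F] = 2860

The tower law says that for any tower of field extensions F ⊂ K ⊂ L with finite degrees, [L:F] = [L:K] · [K:F]. Here this gives [L:F] = 52 · 55 = 2860.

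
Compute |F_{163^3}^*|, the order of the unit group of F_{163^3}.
|F_{163^3}^*| = 4330746

F_{163^3} has 163^3 = 4330747 elements; its multiplicative group consists of all nonzero elements, so |F_{163^3}^*| = 4330747 - 1 = 4330746. (It is cyclic since any finite subgroup of the multiplicative group of a field is cyclic.)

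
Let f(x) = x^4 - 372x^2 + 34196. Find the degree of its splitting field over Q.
[K : Q] = 4

Solving the quadratic in x^2: x^2 = (372 ± √(372^2 - 4·34196))/2 = (372 ± √1600)/2 = (372 ± 40)/2, giving x^2 = 166 or x^2 = 206. So f(x) = (x^2 - 166)(x^2 - 206) and the roots of f are ±√166, ±√206. Hence the splitting field is K = Q(√166, √206). Since 166 and 206 are distinct squarefree integers > 1, their product 34196 is not a perfect square, so √206 ∉ Q(√166). By the tower law [K:Q] = [Q(√166,√206):Q(√166)] · [Q(√166):Q] = 2 · 2 = 4.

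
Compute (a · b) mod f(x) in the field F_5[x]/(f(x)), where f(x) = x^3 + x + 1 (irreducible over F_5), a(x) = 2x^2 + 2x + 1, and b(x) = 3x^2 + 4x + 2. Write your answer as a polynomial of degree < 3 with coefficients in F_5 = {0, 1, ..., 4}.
a · b ≡ 4x^2 + 3x + 3 (mod f(x))

Multiply in F_5[x]: a(x)·b(x) = (2x^2 + 2x + 1)·(3x^2 + 4x + 2) = x^4 + 4x^3 + 3x + 2. This has degree ≥ 3, so divide by f(x) over F_5: x^4 + 4x^3 + 3x + 2 = (x + 4)·(x^3 + x + 1) + (4x^2 + 3x + 3). Hence a·b ≡ 4x^2 + 3x + 3 (mod f). (F_5[x]/(f) is a field with 5^3 = 125 elements since f is irreducible of degree 3.)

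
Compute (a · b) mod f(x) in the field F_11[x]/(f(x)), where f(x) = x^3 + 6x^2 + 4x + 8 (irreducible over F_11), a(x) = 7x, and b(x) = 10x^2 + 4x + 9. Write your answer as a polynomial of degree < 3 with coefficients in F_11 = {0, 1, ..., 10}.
a · b ≡ 4x^2 + 3x + 1 (mod f(x))

Multiply in F_11[x]: a(x)·b(x) = (7x)·(10x^2 + 4x + 9) = 4x^3 + 6x^2 + 8x. This has degree ≥ 3, so divide by f(x) over F_11: 4x^3 + 6x^2 + 8x = (4)·(x^3 + 6x^2 + 4x + 8) + (4x^2 + 3x + 1). Hence a·b ≡ 4x^2 + 3x + 1 (mod f). (F_11[x]/(f) is a field with 11^3 = 1331 elements since f is irreducible of degree 3.)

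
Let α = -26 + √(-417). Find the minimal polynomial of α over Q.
m_α(x) = x^2 + 52x + 1093

From α + 26 = √(-417), squaring gives (α + 26)^2 = -417, i.e. α^2 + 52α + 676 = -417, so α^2 + 52α + 1093 = 0. The discriminant of x^2 + 52x + 1093 is (52)^2 - 4·(1093) = 2704 - 4372 = -1668, and 4·(-417) is not a perfect square in Q since -417 is squarefree and ≠ 1. Hence x^2 + 52x + 1093 is irreducible over Q and is the minimal polynomial of α.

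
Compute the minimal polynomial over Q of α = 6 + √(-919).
m_α(x) = x^2 - 12x + 955

From α - 6 = √(-919), squaring gives (α - 6)^2 = -919, i.e. α^2 - 12α + 36 = -919, so α^2 - 12α + 955 = 0. The discriminant of x^2 - 12x + 955 is (-12)^2 - 4·(955) = 144 - 3820 = -3676, and 4·(-919) is not a perfect square in Q since -919 is squarefree and ≠ 1. Hence x^2 - 12x + 955 is irreducible over Q and is the minimal polynomial of α.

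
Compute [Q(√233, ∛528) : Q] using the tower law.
[Q(√233, ∛528) : Q] = 6

Let L = Q(√233, ∛528). Since Q(√233) ⊂ L and [Q(√233):Q] = 2, the tower law gives 2 | [L:Q]. Likewise Q(∛528) ⊂ L with [Q(∛528):Q] = 3 (because 528 is not a perfect cube), so 3 | [L:Q]. As gcd(2,3) = 1, [L:Q] is divisible by 6. Conversely L is generated over Q by √233 and ∛528, so [L:Q] ≤ 2·3 = 6. Therefore [Q(√233, ∛528) : Q] = 6.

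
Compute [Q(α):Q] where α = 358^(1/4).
[Q(α):Q] = 4

α is a root of x^4 - 358. By Eisenstein's criterion at the prime p = 2 (which divides the constant term 358 but p^2 = 4 does not, since 358 is squarefree), x^4 - 358 is irreducible over Q. Hence [Q(α):Q] = 4.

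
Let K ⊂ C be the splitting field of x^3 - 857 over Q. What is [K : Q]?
[K : Q] = 6

The roots of x^3 - 857 are ∛857, ω∛857, ω^2∛857 where ω = e^(2πi/3) is a primitive cube root of unity, so K = Q(∛857, ω). Now [Q(∛857):Q] = 3 (since 857 is not a perfect cube, x^3 - 857 is irreducible) and [Q(ω):Q] = 2. Both 2 and 3 divide [K:Q], and [K:Q] ≤ 3·2 = 6, so [K:Q] = 6. (Equivalently: Q(∛857) ⊂ R but ω ∉ R, so [K : Q(∛857)] = 2.)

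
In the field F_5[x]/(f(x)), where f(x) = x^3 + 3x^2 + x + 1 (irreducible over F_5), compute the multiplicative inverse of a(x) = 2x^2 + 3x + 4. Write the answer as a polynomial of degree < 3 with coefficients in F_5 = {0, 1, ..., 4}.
a(x)^(-1) ≡ 4x^2 + 3x (mod f(x))

Since f is irreducible over F_5, F_5[x]/(f) is a field and a(x) ≠ 0 has an inverse. Apply the extended Euclidean algorithm to f(x) and a(x) in F_5[x]: f(x) = (3x + 2)·a(x) + (3x + 3);  a(x) = (4x + 2)·(3x + 3) + (3). The last nonzero remainder is the constant 3 = gcd(f, a) in F_5. Back-substituting through the division chain expresses 3 = s(x)·a(x) + t(x)·f(x) with s(x) ≡ 2x^2 + 4x (mod f), so (2x^2 + 4x)·a(x) ≡ 3 (mod f). Multiplying by 3^(-1) ≡ 2 in F_5 gives a(x)^(-1) ≡ 2·(2x^2 + 4x) ≡ 4x^2 + 3x (mod f). Check: (2x^2 + 3x + 4)·(4x^2 + 3x) = 3x^4 + 3x^3 + 2x ≡ 1 (mod x^3 + 3x^2 + x + 1).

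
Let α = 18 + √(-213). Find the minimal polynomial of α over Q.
m_α(x) = x^2 - 36x + 537

From α - 18 = √(-213), squaring gives (α - 18)^2 = -213, i.e. α^2 - 36α + 324 = -213, so α^2 - 36α + 537 = 0. The discriminant of x^2 - 36x + 537 is (-36)^2 - 4·(537) = 1296 - 2148 = -852, and 4·(-213) is not a perfect square in Q since -213 is squarefree and ≠ 1. Hence x^2 - 36x + 537 is irreducible over Q and is the minimal polynomial of α.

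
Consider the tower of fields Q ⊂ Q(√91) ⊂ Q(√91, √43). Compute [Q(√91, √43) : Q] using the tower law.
[Q(√91, √43) : Q] = 4

[Q(√91):Q] = 2 (min poly x^2 - 91, irreducible since 91 is squarefree > 1). For the top step, suppose √43 ∈ Q(√91), say √43 = c + d√91 with c, d ∈ Q. Squaring: 43 = c^2 + 91d^2 + 2cd√91. Since √91 ∉ Q this forces 2cd = 0. If d = 0 then √43 = c ∈ Q, contradicting 43 squarefree > 1. If c = 0 then 43 = 91d^2, so 91·43 = (91d)^2 is a perfect square in Q — but 91·43 = 3913 is not a perfect square (since 91 and 43 are distinct squarefree integers). Contradiction. Hence √43 ∉ Q(√91), so x^2 - 43 stays irreducible over Q(√91) and [Q(√91, √43) : Q(√91)] = 2. By the tower law, [Q(√91, √43) : Q] = 2 · 2 = 4.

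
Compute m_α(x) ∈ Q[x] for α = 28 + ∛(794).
m_α(x) = x^3 - 84x^2 + 2352x - 22746

Set β = α - 28 = ∛(794), so β^3 = 794. Then (α - 28)^3 - 794 = 0, i.e. α is a root of g(x) = (x - 28)^3 - 794 = x^3 - 84x^2 + 2352x - 22746. Since g(x) = h(x - 28) where h(x) = x^3 - 794, and h is irreducible over Q (because 794 is not a perfect cube, so h has no rational root, and a monic cubic with no rational root is irreducible), g is also irreducible (irreducibility is preserved under the substitution x → x - 28). Hence m_α(x) = x^3 - 84x^2 + 2352x - 22746.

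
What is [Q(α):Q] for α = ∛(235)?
[Q(α):Q] = 3

The minimal polynomial of α is x^3 - 235, irreducible over Q since 235 is not a perfect cube (so x^3 - 235 has no rational root). Hence [Q(α):Q] = deg(m_α) = 3.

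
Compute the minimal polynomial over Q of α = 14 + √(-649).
m_α(x) = x^2 - 28x + 845

From α - 14 = √(-649), squaring gives (α - 14)^2 = -649, i.e. α^2 - 28α + 196 = -649, so α^2 - 28α + 845 = 0. The discriminant of x^2 - 28x + 845 is (-28)^2 - 4·(845) = 784 - 3380 = -2596, and 4·(-649) is not a perfect square in Q since -649 is squarefree and ≠ 1. Hence x^2 - 28x + 845 is irreducible over Q and is the minimal polynomial of α.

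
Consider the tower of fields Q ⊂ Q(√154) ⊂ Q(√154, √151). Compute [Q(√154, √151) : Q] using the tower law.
[Q(√154, √151) : Q] = 4

[Q(√154):Q] = 2 (min poly x^2 - 154, irreducible since 154 is squarefree > 1). For the top step, suppose √151 ∈ Q(√154), say √151 = c + d√154 with c, d ∈ Q. Squaring: 151 = c^2 + 154d^2 + 2cd√154. Since √154 ∉ Q this forces 2cd = 0. If d = 0 then √151 = c ∈ Q, contradicting 151 squarefree > 1. If c = 0 then 151 = 154d^2, so 154·151 = (154d)^2 is a perfect square in Q — but 154·151 = 23254 is not a perfect square (since 154 and 151 are distinct squarefree integers). Contradiction. Hence √151 ∉ Q(√154), so x^2 - 151 stays irreducible over Q(√154) and [Q(√154, √151) : Q(√154)] = 2. By the tower law, [Q(√154, √151) : Q] = 2 · 2 = 4.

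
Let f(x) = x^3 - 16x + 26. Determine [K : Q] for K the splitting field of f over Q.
[K : Q] = 6

By the rational root test, any rational root of the monic integer polynomial f(x) = x^3 - 16x + 26 must be an integer dividing the constant term 26, i.e. one of ±{1, 2, 13, 26}. Evaluating: f(1) = 11, f(-1) = 41, f(2) = 2, f(-2) = 50, f(13) = 2015, f(-13) = -1963, f(26) = 17186, f(-26) = -17134; none is 0, so f has no rational root and is therefore irreducible over Q (a cubic with no linear factor over a field is irreducible). For an irreducible cubic, the Galois group is A_3 or S_3 according as the discriminant disc(f) = -4a^3 - 27b^2 = -4·(-16)^3 - 27·(26)^2 = -1868 is or is not a square in Q. Here disc(f) = -1868 is not a perfect square in Q, so the Galois group of f over Q is not contained in A_3 and must be all of S_3. The splitting field has degree |S_3| = 6 over Q, so [K : Q] = 6.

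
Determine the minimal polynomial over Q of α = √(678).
m_α(x) = x^2 - 678

α satisfies α^2 - 678 = 0, so x^2 - 678 annihilates α. Since d = 678 is squarefree and ≠ 1, it is not a perfect square in Q, so x^2 - 678 has no rational root and is therefore irreducible over Q (a degree-2 polynomial over a field is irreducible iff it has no root). Hence m_α(x) = x^2 - 678.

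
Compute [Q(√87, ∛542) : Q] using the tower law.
[Q(√87, ∛542) : Q] = 6

Let L = Q(√87, ∛542). Since Q(√87) ⊂ L and [Q(√87):Q] = 2, the tower law gives 2 | [L:Q]. Likewise Q(∛542) ⊂ L with [Q(∛542):Q] = 3 (because 542 is not a perfect cube), so 3 | [L:Q]. As gcd(2,3) = 1, [L:Q] is divisible by 6. Conversely L is generated over Q by √87 and ∛542, so [L:Q] ≤ 2·3 = 6. Therefore [Q(√87, ∛542) : Q] = 6.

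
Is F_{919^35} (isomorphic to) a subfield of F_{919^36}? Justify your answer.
No: F_{919^35} is not a subfield of F_{919^36}

F_{p^m} embeds in F_{p^n} iff m | n. Here 35 ∤ 36 (since 36 = 1·35 + 1 with remainder 1 ≠ 0), so F_{919^35} is not a subfield of F_{919^36}. Equivalently: if it were, the tower law would give 35 = [F_{919^35}:F_919] dividing [F_{919^36}:F_919] = 36, contradiction.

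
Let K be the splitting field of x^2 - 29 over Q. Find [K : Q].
[K : Q] = 2

f(x) = x^2 - 29 factors as (x - √29)(x + √29). The splitting field is K = Q(√29). Since 29 is squarefree and > 1, it is not a perfect square, so x^2 - 29 is irreducible over Q and [Q(√29) : Q] = 2. Hence [K : Q] = 2.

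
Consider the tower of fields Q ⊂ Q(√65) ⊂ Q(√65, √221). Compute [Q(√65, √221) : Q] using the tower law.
[Q(√65, √221) : Q] = 4

[Q(√65):Q] = 2 (min poly x^2 - 65, irreducible since 65 is squarefree > 1). For the top step, suppose √221 ∈ Q(√65), say √221 = c + d√65 with c, d ∈ Q. Squaring: 221 = c^2 + 65d^2 + 2cd√65. Since √65 ∉ Q this forces 2cd = 0. If d = 0 then √221 = c ∈ Q, contradicting 221 squarefree > 1. If c = 0 then 221 = 65d^2, so 65·221 = (65d)^2 is a perfect square in Q — but 65·221 = 14365 is not a perfect square (since 65 and 221 are distinct squarefree integers). Contradiction. Hence √221 ∉ Q(√65), so x^2 - 221 stays irreducible over Q(√65) and [Q(√65, √221) : Q(√65)] = 2. By the tower law, [Q(√65, √221) : Q] = 2 · 2 = 4.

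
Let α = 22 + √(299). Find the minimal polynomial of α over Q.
m_α(x) = x^2 - 44x + 185

From α - 22 = √(299), squaring gives (α - 22)^2 = 299, i.e. α^2 - 44α + 484 = 299, so α^2 - 44α + 185 = 0. The discriminant of x^2 - 44x + 185 is (-44)^2 - 4·(185) = 1936 - 740 = 1196, and 4·(299) is not a perfect square in Q since 299 is squarefree and ≠ 1. Hence x^2 - 44x + 185 is irreducible over Q and is the minimal polynomial of α.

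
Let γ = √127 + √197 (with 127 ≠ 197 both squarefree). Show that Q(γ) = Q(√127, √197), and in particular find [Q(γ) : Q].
[Q(γ) : Q] = 4 (equivalently, Q(γ) = Q(√127, √197))

Obviously Q(γ) ⊆ Q(√127, √197), and [Q(√127, √197):Q] = 4 (since 127, 197 are distinct squarefree integers > 1 with 25019 not a perfect square). To show equality we compute the minimal polynomial of γ. From γ = √127 + √197: γ^2 = 127 + 2√(25019) + 197 = 324 + 2√(25019), so γ^2 - 324 = 2√(25019); squaring, (γ^2 - 324)^2 = 4·25019, i.e. γ^4 - 648γ^2 + 104976 - 100076 = 0, i.e. γ^4 - 648γ^2 + 4900 = 0. So γ is a root of x^4 - 648x^2 + 4900. This polynomial is irreducible over Q: it has no rational root (each ±√127 ± √197 is irrational), and any factorization into two quadratics over Q would force √(25019) ∈ Q (pairing opposite roots) or √127, √197 ∈ Q (other pairings), all impossible. Hence [Q(γ):Q] = 4 = [Q(√127, √197):Q], so Q(γ) = Q(√127, √197).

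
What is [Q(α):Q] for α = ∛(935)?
[Q(α):Q] = 3

The minimal polynomial of α is x^3 - 935, irreducible over Q since 935 is not a perfect cube (so x^3 - 935 has no rational root). Hence [Q(α):Q] = deg(m_α) = 3.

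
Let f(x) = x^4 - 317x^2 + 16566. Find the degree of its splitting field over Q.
[K : Q] = 4

Solving the quadratic in x^2: x^2 = (317 ± √(317^2 - 4·16566))/2 = (317 ± √34225)/2 = (317 ± 185)/2, giving x^2 = 66 or x^2 = 251. So f(x) = (x^2 - 66)(x^2 - 251) and the roots of f are ±√66, ±√251. Hence the splitting field is K = Q(√66, √251). Since 66 and 251 are distinct squarefree integers > 1, their product 16566 is not a perfect square, so √251 ∉ Q(√66). By the tower law [K:Q] = [Q(√66,√251):Q(√66)] · [Q(√66):Q] = 2 · 2 = 4.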